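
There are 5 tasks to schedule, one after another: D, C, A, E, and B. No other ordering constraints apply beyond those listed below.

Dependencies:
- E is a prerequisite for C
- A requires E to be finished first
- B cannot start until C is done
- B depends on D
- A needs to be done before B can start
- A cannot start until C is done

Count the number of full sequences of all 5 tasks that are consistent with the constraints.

4

2 tasks have no prerequisites (D, E), so any of them could come first.
Enumerating by repeatedly choosing an available task (one whose prerequisites are all placed) gives 4 distinct complete orderings.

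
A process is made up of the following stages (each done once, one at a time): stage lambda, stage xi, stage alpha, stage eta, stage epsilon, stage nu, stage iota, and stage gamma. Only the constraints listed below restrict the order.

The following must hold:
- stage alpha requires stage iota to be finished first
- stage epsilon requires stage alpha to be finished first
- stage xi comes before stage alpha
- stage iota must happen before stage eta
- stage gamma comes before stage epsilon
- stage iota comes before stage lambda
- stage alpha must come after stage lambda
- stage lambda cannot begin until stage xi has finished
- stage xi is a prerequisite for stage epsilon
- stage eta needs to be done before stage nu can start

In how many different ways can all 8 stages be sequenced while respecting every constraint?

164

3 stages have no prerequisites (stage xi, stage iota, stage gamma), so any of them could come first.
Systematically extending each partial ordering one stage at a time and counting, there are 164 complete orderings.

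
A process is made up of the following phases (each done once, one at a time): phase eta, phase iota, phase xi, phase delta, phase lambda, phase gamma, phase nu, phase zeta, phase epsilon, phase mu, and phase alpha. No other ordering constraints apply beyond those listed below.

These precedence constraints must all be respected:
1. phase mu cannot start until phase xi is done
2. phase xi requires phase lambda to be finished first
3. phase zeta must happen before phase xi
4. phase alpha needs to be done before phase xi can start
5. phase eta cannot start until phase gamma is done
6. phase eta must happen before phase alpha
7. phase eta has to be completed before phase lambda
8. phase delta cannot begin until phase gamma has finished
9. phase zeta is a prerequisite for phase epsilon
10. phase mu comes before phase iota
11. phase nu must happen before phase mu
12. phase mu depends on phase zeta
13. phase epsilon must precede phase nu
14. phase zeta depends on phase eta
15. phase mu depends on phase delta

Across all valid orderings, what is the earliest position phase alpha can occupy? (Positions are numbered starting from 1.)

Every phase that must precede phase alpha has to come before it. Tracing all chains that end at phase alpha, those phases are: phase eta, phase gamma — 2 in total.
With 2 mandatory predecessors, the earliest phase alpha can sit is position 2+1 = 3, and placing just those 2 first achieves it.

3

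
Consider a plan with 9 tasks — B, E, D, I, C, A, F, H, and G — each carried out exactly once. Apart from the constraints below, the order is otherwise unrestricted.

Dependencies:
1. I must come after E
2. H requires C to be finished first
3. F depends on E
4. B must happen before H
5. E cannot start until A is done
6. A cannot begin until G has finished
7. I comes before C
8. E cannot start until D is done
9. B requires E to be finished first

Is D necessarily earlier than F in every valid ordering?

Yes

There is a constraint chain D → E → F.
So D must precede F in any valid ordering.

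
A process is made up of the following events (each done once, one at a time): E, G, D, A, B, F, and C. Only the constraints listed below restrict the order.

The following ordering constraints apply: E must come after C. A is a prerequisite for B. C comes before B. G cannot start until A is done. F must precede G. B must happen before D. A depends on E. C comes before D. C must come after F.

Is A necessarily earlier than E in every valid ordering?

No

In fact the dependencies run the other way: E → A.
So A does not have to come before E — it cannot.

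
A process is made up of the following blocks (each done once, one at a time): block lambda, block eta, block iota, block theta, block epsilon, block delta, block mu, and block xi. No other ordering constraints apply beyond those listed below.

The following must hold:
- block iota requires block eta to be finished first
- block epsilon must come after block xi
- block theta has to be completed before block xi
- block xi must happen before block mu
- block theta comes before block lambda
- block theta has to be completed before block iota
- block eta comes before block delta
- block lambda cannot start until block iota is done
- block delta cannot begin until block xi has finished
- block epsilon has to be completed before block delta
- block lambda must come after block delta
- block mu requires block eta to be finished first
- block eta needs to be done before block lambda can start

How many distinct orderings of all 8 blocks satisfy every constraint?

The blocks with no prerequisites are block eta, block theta; any of them can be placed first.
Enumerating by repeatedly choosing an available block (one whose prerequisites are all placed) gives 61 distinct complete orderings.

61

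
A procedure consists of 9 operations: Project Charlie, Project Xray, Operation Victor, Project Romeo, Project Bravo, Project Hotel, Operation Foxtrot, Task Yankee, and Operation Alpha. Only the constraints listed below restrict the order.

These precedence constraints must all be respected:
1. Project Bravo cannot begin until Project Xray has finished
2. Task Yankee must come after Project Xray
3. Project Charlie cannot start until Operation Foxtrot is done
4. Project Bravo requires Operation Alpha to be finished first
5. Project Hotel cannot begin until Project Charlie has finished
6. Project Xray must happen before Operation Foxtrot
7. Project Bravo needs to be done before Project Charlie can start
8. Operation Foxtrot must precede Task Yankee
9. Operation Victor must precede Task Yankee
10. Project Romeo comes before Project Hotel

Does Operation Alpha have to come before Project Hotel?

Following the dependencies: Operation Alpha → Project Bravo → Project Charlie → Project Hotel.
Hence Operation Alpha necessarily comes before Project Hotel.

Yes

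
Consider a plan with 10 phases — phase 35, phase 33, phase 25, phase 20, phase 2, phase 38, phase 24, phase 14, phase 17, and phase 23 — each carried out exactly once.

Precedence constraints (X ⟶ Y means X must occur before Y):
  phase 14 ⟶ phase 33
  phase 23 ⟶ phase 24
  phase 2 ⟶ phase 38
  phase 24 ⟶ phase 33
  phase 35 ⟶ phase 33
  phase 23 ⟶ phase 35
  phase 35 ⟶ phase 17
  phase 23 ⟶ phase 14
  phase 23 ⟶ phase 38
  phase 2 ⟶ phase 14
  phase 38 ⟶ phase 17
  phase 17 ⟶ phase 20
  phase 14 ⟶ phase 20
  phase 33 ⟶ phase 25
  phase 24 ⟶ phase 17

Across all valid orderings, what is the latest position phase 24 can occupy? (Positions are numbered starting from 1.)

The phases that are forced after phase 24, directly or by a chain of constraints, are phase 33, phase 25, phase 20, phase 17. That's 4 phases.
So at least 4 phases follow phase 24, putting phase 24 no later than position 6. That position is achievable by scheduling everything else first.

6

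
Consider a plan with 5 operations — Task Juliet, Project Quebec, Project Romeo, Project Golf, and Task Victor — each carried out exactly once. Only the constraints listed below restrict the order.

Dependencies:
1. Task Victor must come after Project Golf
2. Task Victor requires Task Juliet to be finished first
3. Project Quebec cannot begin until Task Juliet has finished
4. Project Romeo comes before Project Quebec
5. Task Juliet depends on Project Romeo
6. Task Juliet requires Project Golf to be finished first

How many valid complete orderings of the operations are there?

The operations with no prerequisites are Project Romeo, Project Golf; any of them can be placed first.
Counting all ways to extend the partial order to a total order gives 4.

4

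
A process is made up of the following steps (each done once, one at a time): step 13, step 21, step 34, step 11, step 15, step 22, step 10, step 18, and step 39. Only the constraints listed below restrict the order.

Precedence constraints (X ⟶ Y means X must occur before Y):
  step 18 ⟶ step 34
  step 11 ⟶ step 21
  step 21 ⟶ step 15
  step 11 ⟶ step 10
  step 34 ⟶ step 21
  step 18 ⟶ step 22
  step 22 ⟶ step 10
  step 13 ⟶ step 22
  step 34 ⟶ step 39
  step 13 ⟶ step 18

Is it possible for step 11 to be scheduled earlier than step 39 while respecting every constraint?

Yes

Nothing in the constraints forces step 39 before step 11 — there is no chain from step 39 to step 11.
So a valid ordering placing step 11 earlier than step 39 exists.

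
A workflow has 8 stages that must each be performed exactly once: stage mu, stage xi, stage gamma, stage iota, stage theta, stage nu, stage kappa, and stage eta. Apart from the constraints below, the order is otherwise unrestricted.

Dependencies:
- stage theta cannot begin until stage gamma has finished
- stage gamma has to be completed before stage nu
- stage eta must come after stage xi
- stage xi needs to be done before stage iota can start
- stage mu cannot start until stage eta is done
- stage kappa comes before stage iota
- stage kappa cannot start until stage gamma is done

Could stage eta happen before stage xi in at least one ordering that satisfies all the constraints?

The constraints give a chain stage xi → stage eta, which forces stage xi before stage eta.
So no valid ordering can have stage eta before stage xi.

No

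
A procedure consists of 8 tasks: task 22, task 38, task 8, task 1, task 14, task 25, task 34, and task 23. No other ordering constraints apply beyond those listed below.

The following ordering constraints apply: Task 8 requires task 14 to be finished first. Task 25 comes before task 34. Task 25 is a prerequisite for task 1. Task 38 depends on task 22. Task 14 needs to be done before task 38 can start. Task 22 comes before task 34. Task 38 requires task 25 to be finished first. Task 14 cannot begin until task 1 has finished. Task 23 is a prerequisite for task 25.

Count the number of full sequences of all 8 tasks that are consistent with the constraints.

2 tasks have no prerequisites (task 22, task 23), so any of them could come first.
Counting all ways to extend the partial order to a total order gives 46.

46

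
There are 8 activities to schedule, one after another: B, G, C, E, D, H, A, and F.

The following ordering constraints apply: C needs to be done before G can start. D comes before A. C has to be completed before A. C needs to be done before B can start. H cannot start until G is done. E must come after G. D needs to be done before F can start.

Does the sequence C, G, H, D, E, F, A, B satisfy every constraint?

Every stated constraint is respected: C sits at position 1, ahead of B at position 8, and each of the other listed pairs likewise has the predecessor earlier in the sequence.

Yes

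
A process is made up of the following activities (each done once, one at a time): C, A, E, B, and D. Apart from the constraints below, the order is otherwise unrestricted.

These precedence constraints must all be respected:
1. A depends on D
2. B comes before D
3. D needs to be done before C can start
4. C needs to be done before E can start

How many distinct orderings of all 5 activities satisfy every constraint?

B is the only activity with nothing required before it, so every ordering starts there.
Counting all ways to extend the partial order to a total order gives 3.

3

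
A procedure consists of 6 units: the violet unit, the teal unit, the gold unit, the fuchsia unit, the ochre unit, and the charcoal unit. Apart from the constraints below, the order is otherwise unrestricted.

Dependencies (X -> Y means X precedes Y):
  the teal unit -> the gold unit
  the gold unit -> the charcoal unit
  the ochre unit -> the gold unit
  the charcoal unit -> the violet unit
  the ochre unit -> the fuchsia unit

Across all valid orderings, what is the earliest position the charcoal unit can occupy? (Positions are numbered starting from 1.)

4

Every unit that must precede the charcoal unit has to come before it. Tracing all chains that end at the charcoal unit, those units are: the teal unit, the gold unit, the ochre unit — 3 in total.
So at minimum 3 units come before the charcoal unit, putting the charcoal unit no earlier than position 4. That position is achievable by scheduling exactly those predecessors first.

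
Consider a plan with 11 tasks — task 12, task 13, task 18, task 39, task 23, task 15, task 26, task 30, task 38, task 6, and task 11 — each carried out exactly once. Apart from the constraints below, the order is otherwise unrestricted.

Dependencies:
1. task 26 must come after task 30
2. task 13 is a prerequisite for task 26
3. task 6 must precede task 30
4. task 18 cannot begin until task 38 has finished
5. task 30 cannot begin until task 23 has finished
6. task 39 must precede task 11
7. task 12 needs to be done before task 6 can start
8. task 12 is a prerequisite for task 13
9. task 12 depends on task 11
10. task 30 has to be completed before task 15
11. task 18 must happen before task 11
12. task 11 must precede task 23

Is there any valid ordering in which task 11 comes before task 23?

Task 11 is actually forced before task 23 by the constraints, so certainly some valid ordering has task 11 first.

Yes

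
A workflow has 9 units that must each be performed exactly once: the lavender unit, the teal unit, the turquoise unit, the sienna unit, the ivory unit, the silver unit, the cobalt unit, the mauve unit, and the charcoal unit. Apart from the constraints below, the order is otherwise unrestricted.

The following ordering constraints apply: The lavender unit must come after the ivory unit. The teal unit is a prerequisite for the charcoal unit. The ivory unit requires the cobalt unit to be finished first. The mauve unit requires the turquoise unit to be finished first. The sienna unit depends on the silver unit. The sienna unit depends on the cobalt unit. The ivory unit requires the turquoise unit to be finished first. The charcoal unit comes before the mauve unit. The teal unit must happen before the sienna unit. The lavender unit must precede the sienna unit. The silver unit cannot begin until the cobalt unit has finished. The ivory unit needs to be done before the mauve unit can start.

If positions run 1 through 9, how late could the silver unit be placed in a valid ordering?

8

The only unit forced after the silver unit (directly or by a chain) is the sienna unit.
With 1 mandatory successor out of 9 units total, the latest slot for the silver unit is 9−1 = 8, and it's reachable by doing all non-successors before the silver unit.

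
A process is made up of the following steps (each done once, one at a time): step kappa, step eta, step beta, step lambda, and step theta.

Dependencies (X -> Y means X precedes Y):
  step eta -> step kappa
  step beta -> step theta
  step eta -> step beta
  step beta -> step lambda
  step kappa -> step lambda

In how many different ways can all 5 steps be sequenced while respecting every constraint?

Only step eta has no prerequisites, so it must go first.
Enumerating by repeatedly choosing an available step (one whose prerequisites are all placed) gives 5 distinct complete orderings.

5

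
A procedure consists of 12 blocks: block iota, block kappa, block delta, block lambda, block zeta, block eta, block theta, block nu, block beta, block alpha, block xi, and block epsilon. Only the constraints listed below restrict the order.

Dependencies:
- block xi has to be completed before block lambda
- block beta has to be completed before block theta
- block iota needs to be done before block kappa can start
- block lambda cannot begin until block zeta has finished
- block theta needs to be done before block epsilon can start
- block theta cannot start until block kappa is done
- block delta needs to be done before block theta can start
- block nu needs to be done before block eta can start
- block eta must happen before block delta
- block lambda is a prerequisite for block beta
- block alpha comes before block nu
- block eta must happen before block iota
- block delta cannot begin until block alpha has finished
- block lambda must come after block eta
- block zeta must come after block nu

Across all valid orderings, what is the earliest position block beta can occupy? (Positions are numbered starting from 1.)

The blocks that are forced before block beta, directly or transitively, are block lambda, block zeta, block eta, block nu, block alpha, block xi. That's 6 blocks.
So at minimum 6 blocks come before block beta, putting block beta no earlier than position 7. That position is achievable by scheduling exactly those predecessors first.

7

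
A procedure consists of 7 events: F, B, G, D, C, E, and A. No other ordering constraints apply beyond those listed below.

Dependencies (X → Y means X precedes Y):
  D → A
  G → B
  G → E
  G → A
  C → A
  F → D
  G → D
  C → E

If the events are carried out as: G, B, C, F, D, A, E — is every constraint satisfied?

Checking each listed constraint against this order: for instance, G is in position 1 and E in position 7, so that constraint holds — and the remaining constraints check out the same way.

Yes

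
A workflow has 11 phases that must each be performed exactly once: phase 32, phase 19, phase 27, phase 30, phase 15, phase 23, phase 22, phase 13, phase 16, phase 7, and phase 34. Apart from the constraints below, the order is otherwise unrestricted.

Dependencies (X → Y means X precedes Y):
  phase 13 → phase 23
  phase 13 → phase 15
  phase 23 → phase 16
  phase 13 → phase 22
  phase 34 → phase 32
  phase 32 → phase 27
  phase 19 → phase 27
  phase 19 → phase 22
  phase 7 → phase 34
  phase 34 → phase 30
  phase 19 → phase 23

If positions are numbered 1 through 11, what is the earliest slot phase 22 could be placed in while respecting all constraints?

The phases that are forced before phase 22, directly or transitively, are phase 19, phase 13. That's 2 phases.
With 2 mandatory predecessors, the earliest phase 22 can sit is position 2+1 = 3, and placing just those 2 first achieves it.

3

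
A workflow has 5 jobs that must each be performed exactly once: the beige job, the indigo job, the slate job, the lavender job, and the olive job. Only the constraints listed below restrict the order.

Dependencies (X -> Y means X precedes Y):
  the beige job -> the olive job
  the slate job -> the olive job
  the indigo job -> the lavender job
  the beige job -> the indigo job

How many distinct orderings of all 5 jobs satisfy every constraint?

9

2 jobs have no prerequisites (the beige job, the slate job), so any of them could come first.
Enumerating by repeatedly choosing an available job (one whose prerequisites are all placed) gives 9 distinct complete orderings.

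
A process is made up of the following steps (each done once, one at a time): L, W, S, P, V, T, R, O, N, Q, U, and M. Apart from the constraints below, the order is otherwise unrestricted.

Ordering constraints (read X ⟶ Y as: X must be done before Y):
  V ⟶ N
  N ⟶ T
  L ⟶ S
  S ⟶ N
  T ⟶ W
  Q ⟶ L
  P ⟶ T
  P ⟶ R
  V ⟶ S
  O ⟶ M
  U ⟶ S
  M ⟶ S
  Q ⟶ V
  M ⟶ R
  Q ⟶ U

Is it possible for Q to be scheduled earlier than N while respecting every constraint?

Yes

Every valid ordering already has Q before N (the constraints require it), so in particular at least one does.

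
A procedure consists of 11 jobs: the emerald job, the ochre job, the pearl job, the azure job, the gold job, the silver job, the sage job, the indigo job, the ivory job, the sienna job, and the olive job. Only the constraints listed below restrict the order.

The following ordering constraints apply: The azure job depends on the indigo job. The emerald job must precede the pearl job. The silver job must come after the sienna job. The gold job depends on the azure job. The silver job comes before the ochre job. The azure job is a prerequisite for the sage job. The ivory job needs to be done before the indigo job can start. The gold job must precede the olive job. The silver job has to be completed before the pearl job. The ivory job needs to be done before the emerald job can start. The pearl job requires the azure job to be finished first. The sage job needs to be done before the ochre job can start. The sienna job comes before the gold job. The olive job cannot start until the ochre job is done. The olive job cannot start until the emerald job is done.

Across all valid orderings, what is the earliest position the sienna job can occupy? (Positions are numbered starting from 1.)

1

The sienna job has no prerequisites at all, so it can go in position 1.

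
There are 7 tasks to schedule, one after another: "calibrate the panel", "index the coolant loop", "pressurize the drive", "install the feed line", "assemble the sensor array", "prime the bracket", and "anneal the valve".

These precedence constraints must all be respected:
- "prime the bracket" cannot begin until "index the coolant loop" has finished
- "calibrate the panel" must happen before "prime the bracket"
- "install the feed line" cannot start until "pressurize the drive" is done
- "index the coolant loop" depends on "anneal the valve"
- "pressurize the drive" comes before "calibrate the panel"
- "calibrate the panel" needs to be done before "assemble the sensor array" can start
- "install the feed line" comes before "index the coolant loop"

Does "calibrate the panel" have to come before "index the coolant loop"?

"calibrate the panel" and "index the coolant loop" are not related by any chain of constraints.
A valid ordering placing "index the coolant loop" before "calibrate the panel" exists, so the answer is no.

No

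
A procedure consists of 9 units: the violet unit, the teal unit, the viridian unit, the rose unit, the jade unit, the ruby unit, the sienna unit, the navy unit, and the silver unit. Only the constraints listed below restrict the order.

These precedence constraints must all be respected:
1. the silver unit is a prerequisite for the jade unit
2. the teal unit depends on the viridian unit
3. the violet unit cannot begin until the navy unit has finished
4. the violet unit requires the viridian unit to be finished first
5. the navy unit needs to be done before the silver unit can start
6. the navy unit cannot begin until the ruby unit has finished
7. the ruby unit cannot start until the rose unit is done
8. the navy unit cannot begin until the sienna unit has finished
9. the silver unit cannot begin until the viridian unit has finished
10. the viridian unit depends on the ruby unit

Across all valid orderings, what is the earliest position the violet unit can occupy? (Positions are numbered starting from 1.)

6

Every unit that must precede the violet unit has to come before it. Tracing all chains that end at the violet unit, those units are: the viridian unit, the rose unit, the ruby unit, the sienna unit, the navy unit — 5 in total.
So at minimum 5 units come before the violet unit, putting the violet unit no earlier than position 6. That position is achievable by scheduling exactly those predecessors first.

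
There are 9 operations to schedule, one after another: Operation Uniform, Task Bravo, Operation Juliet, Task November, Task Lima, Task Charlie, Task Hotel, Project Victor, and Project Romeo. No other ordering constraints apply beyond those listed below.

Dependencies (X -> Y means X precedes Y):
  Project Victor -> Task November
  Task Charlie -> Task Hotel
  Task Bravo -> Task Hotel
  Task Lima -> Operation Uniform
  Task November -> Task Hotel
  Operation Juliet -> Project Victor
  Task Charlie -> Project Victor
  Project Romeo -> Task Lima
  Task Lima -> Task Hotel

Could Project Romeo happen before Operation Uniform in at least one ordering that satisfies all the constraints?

Yes

The constraints force Project Romeo before Operation Uniform, so yes — every valid ordering has Project Romeo earlier.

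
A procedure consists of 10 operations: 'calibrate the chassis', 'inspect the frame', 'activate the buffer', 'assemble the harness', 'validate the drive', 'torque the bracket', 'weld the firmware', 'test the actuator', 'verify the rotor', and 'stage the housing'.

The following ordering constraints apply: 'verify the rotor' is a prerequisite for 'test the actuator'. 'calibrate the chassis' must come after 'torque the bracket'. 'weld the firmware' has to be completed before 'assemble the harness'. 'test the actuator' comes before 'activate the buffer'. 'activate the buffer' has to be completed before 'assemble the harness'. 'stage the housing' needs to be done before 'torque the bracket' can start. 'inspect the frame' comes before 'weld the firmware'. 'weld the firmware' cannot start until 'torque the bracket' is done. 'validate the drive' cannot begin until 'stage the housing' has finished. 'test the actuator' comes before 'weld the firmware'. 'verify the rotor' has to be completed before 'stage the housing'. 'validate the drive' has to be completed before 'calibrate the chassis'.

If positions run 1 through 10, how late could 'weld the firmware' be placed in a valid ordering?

The only operation forced after 'weld the firmware' (directly or by a chain) is 'assemble the harness'.
So at least 1 operation follows 'weld the firmware', putting 'weld the firmware' no later than position 9. That position is achievable by scheduling everything else first.

9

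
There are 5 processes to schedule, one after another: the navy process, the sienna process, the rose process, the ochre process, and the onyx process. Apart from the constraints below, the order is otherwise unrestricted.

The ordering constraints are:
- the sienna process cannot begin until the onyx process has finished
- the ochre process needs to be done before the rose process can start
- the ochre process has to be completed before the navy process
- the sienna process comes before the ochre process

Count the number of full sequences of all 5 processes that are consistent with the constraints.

2

The onyx process is the only process with nothing required before it, so every ordering starts there.
Counting all ways to extend the partial order to a total order gives 2.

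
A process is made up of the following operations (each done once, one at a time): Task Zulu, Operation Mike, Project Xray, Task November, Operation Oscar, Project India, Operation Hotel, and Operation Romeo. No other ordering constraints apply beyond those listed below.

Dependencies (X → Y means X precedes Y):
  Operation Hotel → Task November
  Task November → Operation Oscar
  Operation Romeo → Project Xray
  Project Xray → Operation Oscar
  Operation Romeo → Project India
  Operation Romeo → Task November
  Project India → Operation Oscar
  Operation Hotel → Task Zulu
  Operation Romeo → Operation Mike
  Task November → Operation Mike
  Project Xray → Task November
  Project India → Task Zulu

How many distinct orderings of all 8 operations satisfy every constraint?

2 operations have no prerequisites (Operation Hotel, Operation Romeo), so any of them could come first.
Enumerating by repeatedly choosing an available operation (one whose prerequisites are all placed) gives 94 distinct complete orderings.

94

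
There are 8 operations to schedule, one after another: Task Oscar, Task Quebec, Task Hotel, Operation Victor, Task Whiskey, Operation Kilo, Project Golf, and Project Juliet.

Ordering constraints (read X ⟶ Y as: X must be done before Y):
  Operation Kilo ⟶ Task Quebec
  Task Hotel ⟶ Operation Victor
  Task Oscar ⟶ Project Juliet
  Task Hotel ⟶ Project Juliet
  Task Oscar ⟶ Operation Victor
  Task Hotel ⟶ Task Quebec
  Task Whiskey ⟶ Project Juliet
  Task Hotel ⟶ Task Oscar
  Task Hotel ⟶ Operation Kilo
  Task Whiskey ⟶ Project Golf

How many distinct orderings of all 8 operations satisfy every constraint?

2 operations have no prerequisites (Task Hotel, Task Whiskey), so any of them could come first.
Systematically extending each partial ordering one operation at a time and counting, there are 476 complete orderings.

476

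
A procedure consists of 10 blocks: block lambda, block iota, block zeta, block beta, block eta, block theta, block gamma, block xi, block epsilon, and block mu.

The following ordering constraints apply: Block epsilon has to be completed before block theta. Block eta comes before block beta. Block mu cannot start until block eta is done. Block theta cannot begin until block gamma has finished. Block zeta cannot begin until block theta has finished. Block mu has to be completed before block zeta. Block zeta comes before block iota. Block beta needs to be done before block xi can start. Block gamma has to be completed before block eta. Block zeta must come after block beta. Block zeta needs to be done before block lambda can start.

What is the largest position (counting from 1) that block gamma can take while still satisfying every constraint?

The blocks that are forced after block gamma, directly or by a chain of constraints, are block lambda, block iota, block zeta, block beta, block eta, block theta, block xi, block mu. That's 8 blocks.
So at least 8 blocks follow block gamma, putting block gamma no later than position 2. That position is achievable by scheduling everything else first.

2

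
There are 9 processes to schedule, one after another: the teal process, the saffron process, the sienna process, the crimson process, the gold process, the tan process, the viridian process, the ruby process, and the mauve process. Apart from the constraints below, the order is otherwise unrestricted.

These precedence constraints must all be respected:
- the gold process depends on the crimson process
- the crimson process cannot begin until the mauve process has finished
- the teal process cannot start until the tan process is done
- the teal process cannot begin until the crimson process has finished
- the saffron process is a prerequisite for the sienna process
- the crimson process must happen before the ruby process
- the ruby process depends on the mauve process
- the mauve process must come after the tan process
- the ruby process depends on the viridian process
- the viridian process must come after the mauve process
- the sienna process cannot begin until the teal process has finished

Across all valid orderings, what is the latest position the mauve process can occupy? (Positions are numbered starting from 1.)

Every process that must follow the mauve process has to come after it. Tracing all chains starting from the mauve process, those processes are: the teal process, the sienna process, the crimson process, the gold process, the viridian process, the ruby process — 6 in total.
With 6 mandatory successors out of 9 processes total, the latest slot for the mauve process is 9−6 = 3, and it's reachable by doing all non-successors before the mauve process.

3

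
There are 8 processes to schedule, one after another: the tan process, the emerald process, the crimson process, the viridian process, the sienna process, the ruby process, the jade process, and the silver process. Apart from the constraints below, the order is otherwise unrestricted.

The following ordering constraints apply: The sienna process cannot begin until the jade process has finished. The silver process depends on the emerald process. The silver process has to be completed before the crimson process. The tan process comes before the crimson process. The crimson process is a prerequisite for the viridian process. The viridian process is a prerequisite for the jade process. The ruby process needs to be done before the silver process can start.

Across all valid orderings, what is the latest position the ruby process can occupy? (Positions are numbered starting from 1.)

Following every chain forward from the ruby process, the processes that must come later are the crimson process, the viridian process, the sienna process, the jade process, the silver process — 5 of them.
With 5 mandatory successors out of 8 processes total, the latest slot for the ruby process is 8−5 = 3, and it's reachable by doing all non-successors before the ruby process.

3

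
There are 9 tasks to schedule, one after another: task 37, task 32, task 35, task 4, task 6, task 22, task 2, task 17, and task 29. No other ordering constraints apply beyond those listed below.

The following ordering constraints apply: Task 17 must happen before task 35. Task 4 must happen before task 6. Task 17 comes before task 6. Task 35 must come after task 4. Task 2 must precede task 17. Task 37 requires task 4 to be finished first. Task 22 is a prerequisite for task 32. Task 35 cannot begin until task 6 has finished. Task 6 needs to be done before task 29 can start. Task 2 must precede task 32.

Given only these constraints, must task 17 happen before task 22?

No

Task 17 and task 22 are not related by any chain of constraints.
There exist valid orderings with task 22 before task 17, so task 17 is not required to come first.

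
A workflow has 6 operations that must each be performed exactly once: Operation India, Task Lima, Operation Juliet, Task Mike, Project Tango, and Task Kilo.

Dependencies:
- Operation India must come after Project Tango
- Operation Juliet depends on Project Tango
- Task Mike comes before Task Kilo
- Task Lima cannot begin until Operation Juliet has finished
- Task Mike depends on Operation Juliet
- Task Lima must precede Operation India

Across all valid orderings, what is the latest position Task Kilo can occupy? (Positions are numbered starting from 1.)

6

Nothing depends on Task Kilo, so it can be the final operation, position 6.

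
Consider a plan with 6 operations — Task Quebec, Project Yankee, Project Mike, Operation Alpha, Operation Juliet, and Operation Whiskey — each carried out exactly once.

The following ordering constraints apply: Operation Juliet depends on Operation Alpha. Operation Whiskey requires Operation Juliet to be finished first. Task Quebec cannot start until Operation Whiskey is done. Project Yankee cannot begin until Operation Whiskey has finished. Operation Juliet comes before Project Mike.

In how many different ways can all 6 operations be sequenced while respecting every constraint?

Operation Alpha is the only operation with nothing required before it, so every ordering starts there.
Systematically extending each partial ordering one operation at a time and counting, there are 8 complete orderings.

8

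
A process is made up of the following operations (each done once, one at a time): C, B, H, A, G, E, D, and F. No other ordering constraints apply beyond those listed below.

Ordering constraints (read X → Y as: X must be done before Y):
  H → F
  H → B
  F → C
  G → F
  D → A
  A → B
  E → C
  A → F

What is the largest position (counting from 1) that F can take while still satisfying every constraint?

7

Following the constraints forward from F, its only required successor is C.
So at least 1 operation follows F, putting F no later than position 7. That position is achievable by scheduling everything else first.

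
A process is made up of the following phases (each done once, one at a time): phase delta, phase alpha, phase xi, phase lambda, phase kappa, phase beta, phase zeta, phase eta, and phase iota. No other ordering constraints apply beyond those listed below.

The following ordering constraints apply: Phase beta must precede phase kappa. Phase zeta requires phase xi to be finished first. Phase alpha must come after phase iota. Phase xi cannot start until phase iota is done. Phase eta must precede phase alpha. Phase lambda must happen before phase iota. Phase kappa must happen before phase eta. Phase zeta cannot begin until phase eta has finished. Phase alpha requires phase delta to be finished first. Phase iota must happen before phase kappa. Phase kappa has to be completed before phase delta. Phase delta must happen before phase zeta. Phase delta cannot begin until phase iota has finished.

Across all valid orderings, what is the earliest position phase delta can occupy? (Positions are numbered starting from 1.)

The phases that are forced before phase delta, directly or transitively, are phase lambda, phase kappa, phase beta, phase iota. That's 4 phases.
With 4 mandatory predecessors, the earliest phase delta can sit is position 4+1 = 5, and placing just those 4 first achieves it.

5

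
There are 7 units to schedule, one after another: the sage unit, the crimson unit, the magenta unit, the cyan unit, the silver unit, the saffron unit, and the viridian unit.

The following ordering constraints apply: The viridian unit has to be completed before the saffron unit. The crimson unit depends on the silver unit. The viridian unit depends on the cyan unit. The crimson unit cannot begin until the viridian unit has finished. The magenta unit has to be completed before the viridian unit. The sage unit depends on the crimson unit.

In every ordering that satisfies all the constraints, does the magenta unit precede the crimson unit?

There is a constraint chain the magenta unit → the viridian unit → the crimson unit.
That forces the magenta unit before the crimson unit in every valid schedule.

Yes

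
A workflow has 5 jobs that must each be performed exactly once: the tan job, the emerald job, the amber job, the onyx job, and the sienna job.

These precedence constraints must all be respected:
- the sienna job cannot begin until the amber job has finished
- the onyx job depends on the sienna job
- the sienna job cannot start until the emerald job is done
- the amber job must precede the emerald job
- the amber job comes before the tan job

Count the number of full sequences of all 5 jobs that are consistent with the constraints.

4

Only the amber job has no prerequisites, so it must go first.
Counting all ways to extend the partial order to a total order gives 4.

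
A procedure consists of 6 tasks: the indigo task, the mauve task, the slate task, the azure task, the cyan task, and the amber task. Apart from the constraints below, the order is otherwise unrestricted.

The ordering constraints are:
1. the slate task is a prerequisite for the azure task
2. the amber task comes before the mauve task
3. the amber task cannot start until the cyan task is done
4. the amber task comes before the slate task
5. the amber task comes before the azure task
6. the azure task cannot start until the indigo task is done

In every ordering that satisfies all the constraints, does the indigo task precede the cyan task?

No

Nothing in the constraints links the indigo task and the cyan task; they are unordered relative to each other.
A valid ordering placing the cyan task before the indigo task exists, so the answer is no.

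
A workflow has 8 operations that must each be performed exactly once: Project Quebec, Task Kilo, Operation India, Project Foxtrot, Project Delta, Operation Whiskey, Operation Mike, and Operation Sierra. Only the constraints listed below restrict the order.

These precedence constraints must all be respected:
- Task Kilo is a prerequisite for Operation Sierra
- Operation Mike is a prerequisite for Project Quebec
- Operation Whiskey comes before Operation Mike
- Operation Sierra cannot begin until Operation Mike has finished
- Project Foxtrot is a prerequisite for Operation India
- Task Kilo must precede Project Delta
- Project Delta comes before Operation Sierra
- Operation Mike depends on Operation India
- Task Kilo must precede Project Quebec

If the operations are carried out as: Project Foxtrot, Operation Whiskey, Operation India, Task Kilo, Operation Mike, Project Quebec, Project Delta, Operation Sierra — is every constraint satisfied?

Yes

Going through the constraints one by one, each required predecessor appears earlier in the sequence than its dependent — e.g. Task Kilo (position 4) is before Operation Sierra (position 8), as required.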